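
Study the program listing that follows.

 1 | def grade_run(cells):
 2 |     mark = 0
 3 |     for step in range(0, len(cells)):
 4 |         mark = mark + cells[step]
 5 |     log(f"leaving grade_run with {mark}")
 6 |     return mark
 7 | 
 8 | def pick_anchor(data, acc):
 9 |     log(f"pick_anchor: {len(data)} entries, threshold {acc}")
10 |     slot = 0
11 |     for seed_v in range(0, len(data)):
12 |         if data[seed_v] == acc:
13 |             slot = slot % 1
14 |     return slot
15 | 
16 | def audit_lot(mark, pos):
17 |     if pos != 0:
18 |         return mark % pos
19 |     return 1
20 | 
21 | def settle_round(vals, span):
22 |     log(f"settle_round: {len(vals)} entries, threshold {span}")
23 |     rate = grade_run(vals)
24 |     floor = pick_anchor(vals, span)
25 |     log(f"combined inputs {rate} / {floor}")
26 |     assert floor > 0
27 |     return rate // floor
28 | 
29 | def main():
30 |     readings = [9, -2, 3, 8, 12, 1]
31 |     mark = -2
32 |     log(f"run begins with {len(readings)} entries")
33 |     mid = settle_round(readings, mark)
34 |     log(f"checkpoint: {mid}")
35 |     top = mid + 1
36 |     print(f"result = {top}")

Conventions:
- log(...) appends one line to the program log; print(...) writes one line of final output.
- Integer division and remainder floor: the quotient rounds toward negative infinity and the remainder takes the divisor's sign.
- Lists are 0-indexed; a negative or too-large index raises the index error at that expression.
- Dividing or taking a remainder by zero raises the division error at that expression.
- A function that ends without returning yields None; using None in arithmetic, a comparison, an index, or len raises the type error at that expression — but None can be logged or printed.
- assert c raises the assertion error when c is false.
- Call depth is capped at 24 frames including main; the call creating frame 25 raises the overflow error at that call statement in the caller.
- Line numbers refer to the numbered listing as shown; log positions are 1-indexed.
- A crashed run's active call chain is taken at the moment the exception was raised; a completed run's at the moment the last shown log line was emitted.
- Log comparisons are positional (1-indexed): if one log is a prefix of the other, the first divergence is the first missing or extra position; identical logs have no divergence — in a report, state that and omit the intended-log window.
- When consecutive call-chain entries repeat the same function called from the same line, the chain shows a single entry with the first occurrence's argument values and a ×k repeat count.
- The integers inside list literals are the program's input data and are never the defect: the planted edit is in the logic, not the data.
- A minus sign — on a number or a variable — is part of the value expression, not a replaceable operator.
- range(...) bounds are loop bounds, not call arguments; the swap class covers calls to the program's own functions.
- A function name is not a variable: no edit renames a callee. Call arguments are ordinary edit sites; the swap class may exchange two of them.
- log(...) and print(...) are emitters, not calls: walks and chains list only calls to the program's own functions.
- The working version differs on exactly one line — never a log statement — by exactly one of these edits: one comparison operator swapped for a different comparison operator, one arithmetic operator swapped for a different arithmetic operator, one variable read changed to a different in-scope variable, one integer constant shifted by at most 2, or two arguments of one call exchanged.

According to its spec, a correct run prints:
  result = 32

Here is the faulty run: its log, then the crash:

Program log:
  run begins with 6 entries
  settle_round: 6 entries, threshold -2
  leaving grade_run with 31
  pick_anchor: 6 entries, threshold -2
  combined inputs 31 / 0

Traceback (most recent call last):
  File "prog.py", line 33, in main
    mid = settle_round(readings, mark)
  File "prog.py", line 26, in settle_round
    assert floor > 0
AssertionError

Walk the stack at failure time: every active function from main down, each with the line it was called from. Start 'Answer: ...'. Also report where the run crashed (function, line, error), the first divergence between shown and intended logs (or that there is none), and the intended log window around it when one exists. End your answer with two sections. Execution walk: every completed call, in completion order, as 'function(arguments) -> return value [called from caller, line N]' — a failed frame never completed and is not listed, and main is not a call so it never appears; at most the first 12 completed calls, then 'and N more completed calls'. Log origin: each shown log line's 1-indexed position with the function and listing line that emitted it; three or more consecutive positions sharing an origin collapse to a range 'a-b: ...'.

Answer: main -> settle_round (called at line 33).
Core observation: The log first diverges at position 5: the faulty run prints 'combined inputs 31 / 0' where the working version prints 'combined inputs 31 / 1'.
Crash: settle_round, line 26, AssertionError.
First divergence: position 5 — the shown line 'combined inputs 31 / 0' should read 'combined inputs 31 / 1'.
Intended log window:
  3: leaving grade_run with 31
  4: pick_anchor: 6 entries, threshold -2
  5: combined inputs 31 / 1
  6: checkpoint: 31
Execution walk:
  grade_run([9, -2, 3, 8, 12, 1]) -> 31  [called from settle_round, line 23]
  pick_anchor([9, -2, 3, 8, 12, 1], -2) -> 0  [called from settle_round, line 24]
Origin of each log line:
  1: emitted by main (line 32)
  2: emitted by settle_round (line 22)
  3: emitted by grade_run (line 5)
  4: emitted by pick_anchor (line 9)
  5: emitted by settle_round (line 25)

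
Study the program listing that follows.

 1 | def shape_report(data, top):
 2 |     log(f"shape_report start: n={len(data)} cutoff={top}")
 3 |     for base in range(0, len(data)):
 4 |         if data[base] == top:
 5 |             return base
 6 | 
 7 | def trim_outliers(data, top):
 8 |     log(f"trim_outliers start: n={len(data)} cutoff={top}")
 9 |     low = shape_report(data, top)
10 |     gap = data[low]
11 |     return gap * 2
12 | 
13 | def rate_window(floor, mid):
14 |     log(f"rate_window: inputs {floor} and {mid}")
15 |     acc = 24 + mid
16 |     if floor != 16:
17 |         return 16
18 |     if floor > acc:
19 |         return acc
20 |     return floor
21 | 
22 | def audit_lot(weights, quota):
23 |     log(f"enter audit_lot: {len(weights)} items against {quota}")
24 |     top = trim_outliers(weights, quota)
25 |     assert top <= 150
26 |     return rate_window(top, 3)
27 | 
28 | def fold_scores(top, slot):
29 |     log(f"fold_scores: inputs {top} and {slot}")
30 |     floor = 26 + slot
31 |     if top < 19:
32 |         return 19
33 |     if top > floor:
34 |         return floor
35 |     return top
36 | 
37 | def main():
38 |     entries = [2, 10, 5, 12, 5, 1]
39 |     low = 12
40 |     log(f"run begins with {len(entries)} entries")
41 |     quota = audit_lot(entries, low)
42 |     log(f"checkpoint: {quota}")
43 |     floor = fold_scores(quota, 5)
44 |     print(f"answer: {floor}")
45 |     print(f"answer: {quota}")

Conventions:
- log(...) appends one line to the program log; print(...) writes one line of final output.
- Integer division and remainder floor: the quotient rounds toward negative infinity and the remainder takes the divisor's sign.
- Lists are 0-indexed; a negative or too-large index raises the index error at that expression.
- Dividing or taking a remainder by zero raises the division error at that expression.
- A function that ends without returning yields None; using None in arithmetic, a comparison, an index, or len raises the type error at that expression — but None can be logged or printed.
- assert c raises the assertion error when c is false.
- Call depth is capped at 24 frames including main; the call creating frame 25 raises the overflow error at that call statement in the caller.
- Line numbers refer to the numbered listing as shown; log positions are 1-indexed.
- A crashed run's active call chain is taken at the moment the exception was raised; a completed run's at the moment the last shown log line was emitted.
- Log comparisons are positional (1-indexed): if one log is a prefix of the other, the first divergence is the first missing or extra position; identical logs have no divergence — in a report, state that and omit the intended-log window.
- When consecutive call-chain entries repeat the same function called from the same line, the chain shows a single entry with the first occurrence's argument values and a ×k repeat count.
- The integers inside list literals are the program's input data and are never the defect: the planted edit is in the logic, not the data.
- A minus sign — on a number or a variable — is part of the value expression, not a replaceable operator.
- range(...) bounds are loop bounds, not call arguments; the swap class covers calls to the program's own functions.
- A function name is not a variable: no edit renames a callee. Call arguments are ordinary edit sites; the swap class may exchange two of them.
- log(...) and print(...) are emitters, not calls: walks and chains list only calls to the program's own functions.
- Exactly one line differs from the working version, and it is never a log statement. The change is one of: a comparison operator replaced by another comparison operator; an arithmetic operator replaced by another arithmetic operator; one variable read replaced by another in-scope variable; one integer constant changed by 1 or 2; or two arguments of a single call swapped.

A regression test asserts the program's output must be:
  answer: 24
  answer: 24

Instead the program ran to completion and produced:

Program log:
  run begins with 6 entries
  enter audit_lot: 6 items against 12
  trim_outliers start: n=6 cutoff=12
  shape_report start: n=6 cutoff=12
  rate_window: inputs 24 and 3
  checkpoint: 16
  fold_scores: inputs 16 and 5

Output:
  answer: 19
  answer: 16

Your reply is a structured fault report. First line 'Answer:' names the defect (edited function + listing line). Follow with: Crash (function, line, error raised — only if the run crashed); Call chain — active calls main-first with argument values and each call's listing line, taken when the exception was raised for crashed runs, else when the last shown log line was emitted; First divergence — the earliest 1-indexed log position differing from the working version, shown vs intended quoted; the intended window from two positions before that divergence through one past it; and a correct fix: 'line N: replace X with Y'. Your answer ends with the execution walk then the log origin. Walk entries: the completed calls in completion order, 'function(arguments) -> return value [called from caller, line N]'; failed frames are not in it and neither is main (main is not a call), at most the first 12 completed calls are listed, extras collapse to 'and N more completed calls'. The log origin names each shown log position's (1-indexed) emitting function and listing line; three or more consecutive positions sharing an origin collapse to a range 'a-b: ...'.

Answer: the defect is in rate_window at line 16.
Key observation: At log position 6 the runs split — shown 'checkpoint: 16', but the working version logs 'checkpoint: 24'.
Call chain: main -> fold_scores(16, 5) (called at line 43).
First divergence: at position 6 the run shows 'checkpoint: 16' where the working version logs 'checkpoint: 24'.
Intended log window:
  4: shape_report start: n=6 cutoff=12
  5: rate_window: inputs 24 and 3
  6: checkpoint: 24
  7: fold_scores: inputs 24 and 5
Execution walk:
  shape_report([2, 10, 5, 12, 5, 1], 12) -> 3  [called from trim_outliers, line 9]
  trim_outliers([2, 10, 5, 12, 5, 1], 12) -> 24  [called from audit_lot, line 24]
  rate_window(24, 3) -> 16  [called from audit_lot, line 26]
  audit_lot([2, 10, 5, 12, 5, 1], 12) -> 16  [called from main, line 41]
  fold_scores(16, 5) -> 19  [called from main, line 43]
Log origins:
  1 — main, line 40
  2 — audit_lot, line 23
  3 — trim_outliers, line 8
  4 — shape_report, line 2
  5 — rate_window, line 14
  6 — main, line 42
  7 — fold_scores, line 29
A correct fix: line 16: replace `!=` with `<`.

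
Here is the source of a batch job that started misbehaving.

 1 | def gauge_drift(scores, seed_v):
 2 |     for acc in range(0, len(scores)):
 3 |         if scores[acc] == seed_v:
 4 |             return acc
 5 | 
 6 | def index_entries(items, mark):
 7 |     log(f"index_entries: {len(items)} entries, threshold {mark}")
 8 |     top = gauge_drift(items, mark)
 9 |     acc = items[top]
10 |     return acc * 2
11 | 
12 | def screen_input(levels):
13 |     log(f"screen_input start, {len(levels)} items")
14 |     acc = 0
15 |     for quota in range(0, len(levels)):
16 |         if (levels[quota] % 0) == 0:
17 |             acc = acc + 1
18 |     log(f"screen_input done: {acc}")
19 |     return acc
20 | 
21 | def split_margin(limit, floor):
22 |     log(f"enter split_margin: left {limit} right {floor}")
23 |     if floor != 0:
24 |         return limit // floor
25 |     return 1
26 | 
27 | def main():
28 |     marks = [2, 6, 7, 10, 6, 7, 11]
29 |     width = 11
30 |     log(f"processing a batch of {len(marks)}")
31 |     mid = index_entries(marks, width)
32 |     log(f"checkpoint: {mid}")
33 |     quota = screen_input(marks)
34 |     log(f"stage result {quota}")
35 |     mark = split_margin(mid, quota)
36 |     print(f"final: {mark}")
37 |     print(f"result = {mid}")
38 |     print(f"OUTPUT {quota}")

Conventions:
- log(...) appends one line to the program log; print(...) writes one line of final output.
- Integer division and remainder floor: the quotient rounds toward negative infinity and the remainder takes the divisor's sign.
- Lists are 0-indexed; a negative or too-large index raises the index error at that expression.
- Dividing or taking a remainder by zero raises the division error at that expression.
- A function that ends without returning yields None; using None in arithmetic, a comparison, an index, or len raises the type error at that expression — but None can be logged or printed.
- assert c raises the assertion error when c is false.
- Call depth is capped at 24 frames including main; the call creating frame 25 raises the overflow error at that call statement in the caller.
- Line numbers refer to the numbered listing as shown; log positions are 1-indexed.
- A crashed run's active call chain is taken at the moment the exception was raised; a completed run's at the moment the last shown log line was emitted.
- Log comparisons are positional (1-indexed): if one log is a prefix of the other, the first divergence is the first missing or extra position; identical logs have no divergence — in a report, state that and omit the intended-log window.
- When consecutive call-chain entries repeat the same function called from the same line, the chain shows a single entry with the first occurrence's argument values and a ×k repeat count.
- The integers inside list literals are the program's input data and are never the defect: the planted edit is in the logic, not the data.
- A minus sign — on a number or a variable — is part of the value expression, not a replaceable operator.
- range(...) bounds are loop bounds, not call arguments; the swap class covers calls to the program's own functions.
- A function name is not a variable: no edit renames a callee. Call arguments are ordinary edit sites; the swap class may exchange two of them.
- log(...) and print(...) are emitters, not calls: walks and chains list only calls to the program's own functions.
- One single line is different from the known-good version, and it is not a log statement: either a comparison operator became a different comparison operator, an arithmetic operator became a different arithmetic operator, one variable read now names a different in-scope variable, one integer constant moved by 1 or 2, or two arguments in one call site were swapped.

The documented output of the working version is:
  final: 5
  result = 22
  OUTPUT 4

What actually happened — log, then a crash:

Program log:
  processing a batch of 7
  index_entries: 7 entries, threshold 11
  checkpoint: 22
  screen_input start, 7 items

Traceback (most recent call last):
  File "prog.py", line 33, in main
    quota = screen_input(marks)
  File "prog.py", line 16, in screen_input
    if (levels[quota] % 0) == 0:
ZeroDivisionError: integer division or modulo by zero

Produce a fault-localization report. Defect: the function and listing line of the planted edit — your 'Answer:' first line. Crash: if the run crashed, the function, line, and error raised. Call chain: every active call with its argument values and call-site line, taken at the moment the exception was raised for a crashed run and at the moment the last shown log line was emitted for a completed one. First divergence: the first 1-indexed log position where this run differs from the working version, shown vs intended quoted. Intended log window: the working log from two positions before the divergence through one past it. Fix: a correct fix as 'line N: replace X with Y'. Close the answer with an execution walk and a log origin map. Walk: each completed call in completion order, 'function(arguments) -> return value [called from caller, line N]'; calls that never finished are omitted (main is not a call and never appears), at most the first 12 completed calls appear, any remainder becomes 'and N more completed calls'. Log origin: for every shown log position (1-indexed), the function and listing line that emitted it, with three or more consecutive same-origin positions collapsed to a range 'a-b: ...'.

Answer: the defect is in screen_input at line 16.
Key fact: The log ends early — 4 lines, where the working version next logs 'screen_input done: 4'.
Crash: screen_input, line 16, ZeroDivisionError.
Call chain: main -> screen_input([2, 6, 7, 10, 6, 7, 11]) (called at line 33).
First divergence: position 5 — the faulty run's log ends after 4 lines; the working version continues with 'screen_input done: 4'.
Intended log window:
  3: checkpoint: 22
  4: screen_input start, 7 items
  5: screen_input done: 4
  6: stage result 4
Execution walk:
  gauge_drift([2, 6, 7, 10, 6, 7, 11], 11) -> 6  [called from index_entries, line 8]
  index_entries([2, 6, 7, 10, 6, 7, 11], 11) -> 22  [called from main, line 31]
Log origins:
  1: emitted by main (line 30)
  2: emitted by index_entries (line 7)
  3: emitted by main (line 32)
  4: emitted by screen_input (line 13)
A correct fix: line 16: replace `levels[quota] % 0` with `levels[quota] % 2`.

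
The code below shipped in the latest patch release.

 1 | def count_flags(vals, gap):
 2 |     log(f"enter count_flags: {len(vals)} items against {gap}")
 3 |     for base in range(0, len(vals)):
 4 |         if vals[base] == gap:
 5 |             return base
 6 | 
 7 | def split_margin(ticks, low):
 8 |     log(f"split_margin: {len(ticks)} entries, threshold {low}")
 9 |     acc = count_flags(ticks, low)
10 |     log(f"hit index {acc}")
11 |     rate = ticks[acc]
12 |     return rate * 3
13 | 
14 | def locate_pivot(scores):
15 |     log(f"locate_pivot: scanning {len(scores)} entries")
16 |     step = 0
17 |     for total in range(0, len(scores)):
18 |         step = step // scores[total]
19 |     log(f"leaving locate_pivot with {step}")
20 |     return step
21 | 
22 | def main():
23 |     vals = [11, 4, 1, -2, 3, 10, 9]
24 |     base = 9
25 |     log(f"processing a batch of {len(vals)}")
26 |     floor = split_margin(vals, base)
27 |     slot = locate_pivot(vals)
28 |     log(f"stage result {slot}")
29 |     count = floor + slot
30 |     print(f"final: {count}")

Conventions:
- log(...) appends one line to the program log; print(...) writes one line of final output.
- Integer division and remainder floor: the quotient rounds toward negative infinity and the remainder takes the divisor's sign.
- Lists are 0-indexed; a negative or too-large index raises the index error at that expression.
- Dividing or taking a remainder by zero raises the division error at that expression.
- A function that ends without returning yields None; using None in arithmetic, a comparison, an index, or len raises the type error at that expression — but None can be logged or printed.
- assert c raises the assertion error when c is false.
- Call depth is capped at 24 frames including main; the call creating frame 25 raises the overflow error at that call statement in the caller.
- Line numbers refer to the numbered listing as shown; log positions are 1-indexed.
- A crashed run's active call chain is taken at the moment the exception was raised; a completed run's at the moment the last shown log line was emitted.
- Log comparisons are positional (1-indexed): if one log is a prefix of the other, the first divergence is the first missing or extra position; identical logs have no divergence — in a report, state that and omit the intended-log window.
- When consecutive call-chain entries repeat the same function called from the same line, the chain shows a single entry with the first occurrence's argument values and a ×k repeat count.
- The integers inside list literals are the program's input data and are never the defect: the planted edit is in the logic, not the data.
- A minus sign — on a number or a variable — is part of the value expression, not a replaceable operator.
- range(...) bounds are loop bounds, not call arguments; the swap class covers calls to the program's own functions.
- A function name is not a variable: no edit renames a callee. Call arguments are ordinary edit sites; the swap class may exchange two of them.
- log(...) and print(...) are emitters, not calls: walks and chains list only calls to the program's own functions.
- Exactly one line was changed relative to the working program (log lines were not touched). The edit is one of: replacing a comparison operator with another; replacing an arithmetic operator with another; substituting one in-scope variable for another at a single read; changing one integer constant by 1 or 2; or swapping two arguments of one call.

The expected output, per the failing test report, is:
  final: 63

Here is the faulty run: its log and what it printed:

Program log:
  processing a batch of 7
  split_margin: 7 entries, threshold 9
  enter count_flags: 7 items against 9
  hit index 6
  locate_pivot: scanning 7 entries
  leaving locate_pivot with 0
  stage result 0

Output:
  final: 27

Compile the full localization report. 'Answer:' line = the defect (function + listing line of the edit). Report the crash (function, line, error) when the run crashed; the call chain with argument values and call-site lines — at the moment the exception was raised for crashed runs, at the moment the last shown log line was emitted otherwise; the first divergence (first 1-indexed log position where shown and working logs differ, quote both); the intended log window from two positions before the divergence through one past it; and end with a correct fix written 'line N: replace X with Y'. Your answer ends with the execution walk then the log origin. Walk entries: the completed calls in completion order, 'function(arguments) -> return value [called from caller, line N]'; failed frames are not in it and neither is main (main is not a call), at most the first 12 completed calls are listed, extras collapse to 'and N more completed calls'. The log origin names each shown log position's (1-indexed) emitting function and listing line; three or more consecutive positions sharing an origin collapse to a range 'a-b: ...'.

Answer: the defect is in locate_pivot at line 18.
Core observation: At log position 6 the runs split — shown 'leaving locate_pivot with 0', but the working version logs 'leaving locate_pivot with 36'.
Call chain: main.
First divergence: position 6 — shown 'leaving locate_pivot with 0', intended 'leaving locate_pivot with 36'.
Intended log window:
  4: hit index 6
  5: locate_pivot: scanning 7 entries
  6: leaving locate_pivot with 36
  7: stage result 36
Execution walk:
  count_flags([11, 4, 1, -2, 3, 10, 9], 9) -> 6  [called from split_margin, line 9]
  split_margin([11, 4, 1, -2, 3, 10, 9], 9) -> 27  [called from main, line 26]
  locate_pivot([11, 4, 1, -2, 3, 10, 9]) -> 0  [called from main, line 27]
Log line origins:
  1: logged in main at line 25
  2: logged in split_margin at line 8
  3: logged in count_flags at line 2
  4: logged in split_margin at line 10
  5: logged in locate_pivot at line 15
  6: logged in locate_pivot at line 19
  7: logged in main at line 28
A correct fix: line 18: replace `//` with `+`.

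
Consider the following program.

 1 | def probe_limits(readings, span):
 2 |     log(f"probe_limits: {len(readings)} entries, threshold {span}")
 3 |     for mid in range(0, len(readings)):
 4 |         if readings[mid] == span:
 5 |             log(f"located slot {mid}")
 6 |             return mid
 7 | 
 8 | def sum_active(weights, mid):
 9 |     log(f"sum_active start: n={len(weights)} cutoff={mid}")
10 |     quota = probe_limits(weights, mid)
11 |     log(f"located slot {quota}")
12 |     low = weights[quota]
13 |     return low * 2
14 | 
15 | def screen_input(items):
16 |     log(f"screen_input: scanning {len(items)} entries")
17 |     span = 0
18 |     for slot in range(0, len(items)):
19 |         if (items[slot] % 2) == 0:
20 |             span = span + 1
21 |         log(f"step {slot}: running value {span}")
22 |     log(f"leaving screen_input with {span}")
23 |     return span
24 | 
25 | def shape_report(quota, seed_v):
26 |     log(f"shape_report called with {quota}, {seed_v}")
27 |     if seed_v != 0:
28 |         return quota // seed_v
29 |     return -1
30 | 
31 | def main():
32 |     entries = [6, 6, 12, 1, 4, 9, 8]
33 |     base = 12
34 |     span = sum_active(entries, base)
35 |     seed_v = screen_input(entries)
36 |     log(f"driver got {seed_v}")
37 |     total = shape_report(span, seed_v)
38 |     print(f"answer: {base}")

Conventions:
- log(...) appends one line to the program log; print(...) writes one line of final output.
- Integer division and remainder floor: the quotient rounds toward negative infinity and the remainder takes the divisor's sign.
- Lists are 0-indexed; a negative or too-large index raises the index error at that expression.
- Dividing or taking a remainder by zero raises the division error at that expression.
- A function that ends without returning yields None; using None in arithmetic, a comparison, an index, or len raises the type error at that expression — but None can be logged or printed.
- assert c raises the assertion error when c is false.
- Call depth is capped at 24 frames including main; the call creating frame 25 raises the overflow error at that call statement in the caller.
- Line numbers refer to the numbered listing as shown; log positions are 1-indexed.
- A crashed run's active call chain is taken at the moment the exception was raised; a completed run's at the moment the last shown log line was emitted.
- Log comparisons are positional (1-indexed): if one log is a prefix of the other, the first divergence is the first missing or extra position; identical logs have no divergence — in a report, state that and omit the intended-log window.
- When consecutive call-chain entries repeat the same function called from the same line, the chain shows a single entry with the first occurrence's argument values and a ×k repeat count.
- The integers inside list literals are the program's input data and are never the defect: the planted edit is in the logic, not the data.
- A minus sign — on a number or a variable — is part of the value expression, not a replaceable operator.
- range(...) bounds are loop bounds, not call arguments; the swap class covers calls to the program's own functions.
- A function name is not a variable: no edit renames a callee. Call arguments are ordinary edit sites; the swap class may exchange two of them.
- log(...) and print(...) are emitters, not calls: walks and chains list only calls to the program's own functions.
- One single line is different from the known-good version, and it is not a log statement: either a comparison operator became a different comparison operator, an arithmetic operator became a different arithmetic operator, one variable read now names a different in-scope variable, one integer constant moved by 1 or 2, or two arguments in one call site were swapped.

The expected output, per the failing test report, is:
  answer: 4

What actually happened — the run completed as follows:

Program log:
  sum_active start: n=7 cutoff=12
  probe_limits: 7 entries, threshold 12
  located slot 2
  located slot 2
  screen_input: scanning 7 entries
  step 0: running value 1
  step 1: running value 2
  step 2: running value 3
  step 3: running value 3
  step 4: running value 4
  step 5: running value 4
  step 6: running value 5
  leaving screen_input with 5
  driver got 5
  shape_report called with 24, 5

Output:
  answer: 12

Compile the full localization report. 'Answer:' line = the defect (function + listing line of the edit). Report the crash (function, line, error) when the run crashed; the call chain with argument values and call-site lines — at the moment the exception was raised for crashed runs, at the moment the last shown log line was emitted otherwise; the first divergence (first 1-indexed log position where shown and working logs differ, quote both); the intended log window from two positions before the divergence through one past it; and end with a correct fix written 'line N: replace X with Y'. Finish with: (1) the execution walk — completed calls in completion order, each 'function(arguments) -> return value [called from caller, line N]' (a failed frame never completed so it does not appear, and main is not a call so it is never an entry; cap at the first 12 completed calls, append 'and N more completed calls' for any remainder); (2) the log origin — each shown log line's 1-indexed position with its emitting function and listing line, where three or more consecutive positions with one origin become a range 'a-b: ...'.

Answer: the defect is in main at line 38.
The tell: Every logged value matches the working version; the printed result is what differs.
Call chain: main -> shape_report(24, 5) (called at line 37).
First divergence: none (the log streams are identical).
Execution walk:
  probe_limits([6, 6, 12, 1, 4, 9, 8], 12) -> 2  [called from sum_active, line 10]
  sum_active([6, 6, 12, 1, 4, 9, 8], 12) -> 24  [called from main, line 34]
  screen_input([6, 6, 12, 1, 4, 9, 8]) -> 5  [called from main, line 35]
  shape_report(24, 5) -> 4  [called from main, line 37]
Log line origins:
  1: logged in sum_active at line 9
  2: logged in probe_limits at line 2
  3: logged in probe_limits at line 5
  4: logged in sum_active at line 11
  5: logged in screen_input at line 16
  6-12: logged in screen_input at line 21
  13: logged in screen_input at line 22
  14: logged in main at line 36
  15: logged in shape_report at line 26
A correct fix: line 38: replace `base` with `total`.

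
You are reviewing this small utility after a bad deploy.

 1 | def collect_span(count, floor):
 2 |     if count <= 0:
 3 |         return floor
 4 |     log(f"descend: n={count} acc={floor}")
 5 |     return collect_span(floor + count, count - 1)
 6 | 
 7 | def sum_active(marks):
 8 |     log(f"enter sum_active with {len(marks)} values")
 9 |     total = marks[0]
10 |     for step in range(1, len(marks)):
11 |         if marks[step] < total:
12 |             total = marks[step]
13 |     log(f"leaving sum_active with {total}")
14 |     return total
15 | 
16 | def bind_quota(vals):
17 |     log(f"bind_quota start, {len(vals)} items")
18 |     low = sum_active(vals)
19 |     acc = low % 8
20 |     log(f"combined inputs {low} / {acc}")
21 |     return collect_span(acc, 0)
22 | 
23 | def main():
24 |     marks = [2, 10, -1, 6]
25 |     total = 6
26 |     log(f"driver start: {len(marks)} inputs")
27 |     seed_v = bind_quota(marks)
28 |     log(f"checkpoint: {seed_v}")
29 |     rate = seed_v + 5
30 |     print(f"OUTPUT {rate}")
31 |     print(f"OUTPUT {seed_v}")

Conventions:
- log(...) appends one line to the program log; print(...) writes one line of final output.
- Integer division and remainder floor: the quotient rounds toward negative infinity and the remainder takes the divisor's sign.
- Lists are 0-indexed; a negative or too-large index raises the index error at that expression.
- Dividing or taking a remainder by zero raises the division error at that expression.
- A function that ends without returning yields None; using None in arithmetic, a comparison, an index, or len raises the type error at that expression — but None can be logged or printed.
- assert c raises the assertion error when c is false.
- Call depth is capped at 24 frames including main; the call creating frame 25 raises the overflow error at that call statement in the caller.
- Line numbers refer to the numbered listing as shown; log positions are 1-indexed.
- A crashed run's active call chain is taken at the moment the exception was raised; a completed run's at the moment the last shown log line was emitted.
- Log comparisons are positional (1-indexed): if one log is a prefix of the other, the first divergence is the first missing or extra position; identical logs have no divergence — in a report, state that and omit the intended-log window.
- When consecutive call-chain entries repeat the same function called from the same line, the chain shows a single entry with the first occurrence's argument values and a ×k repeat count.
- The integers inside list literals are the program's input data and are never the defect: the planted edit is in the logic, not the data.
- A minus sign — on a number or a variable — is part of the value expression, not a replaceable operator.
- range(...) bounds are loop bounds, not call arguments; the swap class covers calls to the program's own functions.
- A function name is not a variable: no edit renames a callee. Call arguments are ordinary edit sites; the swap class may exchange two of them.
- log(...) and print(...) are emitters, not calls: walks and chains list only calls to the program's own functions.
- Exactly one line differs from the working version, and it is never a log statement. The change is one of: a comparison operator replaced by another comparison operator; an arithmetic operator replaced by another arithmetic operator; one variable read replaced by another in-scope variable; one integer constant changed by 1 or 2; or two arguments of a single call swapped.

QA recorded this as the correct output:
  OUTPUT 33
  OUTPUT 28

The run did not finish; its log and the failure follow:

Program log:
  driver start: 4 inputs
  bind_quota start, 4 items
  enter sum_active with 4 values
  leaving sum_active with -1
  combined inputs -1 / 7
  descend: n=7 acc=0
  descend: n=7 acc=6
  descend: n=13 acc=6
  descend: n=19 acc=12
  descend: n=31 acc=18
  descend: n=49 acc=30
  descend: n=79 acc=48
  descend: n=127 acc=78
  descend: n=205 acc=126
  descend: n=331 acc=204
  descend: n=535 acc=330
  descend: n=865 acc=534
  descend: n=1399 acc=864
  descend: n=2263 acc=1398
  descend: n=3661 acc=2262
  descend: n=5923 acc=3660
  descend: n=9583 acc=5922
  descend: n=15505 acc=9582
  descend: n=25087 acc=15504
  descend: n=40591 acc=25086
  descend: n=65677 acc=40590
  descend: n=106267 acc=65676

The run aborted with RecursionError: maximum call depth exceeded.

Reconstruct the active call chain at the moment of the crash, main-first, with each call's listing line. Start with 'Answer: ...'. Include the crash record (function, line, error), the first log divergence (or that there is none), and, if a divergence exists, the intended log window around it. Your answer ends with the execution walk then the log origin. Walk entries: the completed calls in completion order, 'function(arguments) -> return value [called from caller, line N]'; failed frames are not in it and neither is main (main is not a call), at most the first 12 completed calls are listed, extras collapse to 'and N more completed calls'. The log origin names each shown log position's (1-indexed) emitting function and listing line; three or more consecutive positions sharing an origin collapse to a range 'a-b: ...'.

Answer: main -> bind_quota (called at line 27) -> collect_span (called at line 21) -> collect_span (called at line 5) ×21.
Key fact: At log position 7 the runs split — shown 'descend: n=7 acc=6', but the working version logs 'descend: n=6 acc=7'.
Crash: collect_span, line 5, RecursionError.
First divergence: position 7 — the shown line 'descend: n=7 acc=6' should read 'descend: n=6 acc=7'.
Intended log window:
  5: combined inputs -1 / 7
  6: descend: n=7 acc=0
  7: descend: n=6 acc=7
  8: descend: n=5 acc=13
Execution walk:
  sum_active([2, 10, -1, 6]) -> -1  [called from bind_quota, line 18]
Log origin:
  1: logged in main at line 26
  2: logged in bind_quota at line 17
  3: logged in sum_active at line 8
  4: logged in sum_active at line 13
  5: logged in bind_quota at line 20
  6-27: logged in collect_span at line 4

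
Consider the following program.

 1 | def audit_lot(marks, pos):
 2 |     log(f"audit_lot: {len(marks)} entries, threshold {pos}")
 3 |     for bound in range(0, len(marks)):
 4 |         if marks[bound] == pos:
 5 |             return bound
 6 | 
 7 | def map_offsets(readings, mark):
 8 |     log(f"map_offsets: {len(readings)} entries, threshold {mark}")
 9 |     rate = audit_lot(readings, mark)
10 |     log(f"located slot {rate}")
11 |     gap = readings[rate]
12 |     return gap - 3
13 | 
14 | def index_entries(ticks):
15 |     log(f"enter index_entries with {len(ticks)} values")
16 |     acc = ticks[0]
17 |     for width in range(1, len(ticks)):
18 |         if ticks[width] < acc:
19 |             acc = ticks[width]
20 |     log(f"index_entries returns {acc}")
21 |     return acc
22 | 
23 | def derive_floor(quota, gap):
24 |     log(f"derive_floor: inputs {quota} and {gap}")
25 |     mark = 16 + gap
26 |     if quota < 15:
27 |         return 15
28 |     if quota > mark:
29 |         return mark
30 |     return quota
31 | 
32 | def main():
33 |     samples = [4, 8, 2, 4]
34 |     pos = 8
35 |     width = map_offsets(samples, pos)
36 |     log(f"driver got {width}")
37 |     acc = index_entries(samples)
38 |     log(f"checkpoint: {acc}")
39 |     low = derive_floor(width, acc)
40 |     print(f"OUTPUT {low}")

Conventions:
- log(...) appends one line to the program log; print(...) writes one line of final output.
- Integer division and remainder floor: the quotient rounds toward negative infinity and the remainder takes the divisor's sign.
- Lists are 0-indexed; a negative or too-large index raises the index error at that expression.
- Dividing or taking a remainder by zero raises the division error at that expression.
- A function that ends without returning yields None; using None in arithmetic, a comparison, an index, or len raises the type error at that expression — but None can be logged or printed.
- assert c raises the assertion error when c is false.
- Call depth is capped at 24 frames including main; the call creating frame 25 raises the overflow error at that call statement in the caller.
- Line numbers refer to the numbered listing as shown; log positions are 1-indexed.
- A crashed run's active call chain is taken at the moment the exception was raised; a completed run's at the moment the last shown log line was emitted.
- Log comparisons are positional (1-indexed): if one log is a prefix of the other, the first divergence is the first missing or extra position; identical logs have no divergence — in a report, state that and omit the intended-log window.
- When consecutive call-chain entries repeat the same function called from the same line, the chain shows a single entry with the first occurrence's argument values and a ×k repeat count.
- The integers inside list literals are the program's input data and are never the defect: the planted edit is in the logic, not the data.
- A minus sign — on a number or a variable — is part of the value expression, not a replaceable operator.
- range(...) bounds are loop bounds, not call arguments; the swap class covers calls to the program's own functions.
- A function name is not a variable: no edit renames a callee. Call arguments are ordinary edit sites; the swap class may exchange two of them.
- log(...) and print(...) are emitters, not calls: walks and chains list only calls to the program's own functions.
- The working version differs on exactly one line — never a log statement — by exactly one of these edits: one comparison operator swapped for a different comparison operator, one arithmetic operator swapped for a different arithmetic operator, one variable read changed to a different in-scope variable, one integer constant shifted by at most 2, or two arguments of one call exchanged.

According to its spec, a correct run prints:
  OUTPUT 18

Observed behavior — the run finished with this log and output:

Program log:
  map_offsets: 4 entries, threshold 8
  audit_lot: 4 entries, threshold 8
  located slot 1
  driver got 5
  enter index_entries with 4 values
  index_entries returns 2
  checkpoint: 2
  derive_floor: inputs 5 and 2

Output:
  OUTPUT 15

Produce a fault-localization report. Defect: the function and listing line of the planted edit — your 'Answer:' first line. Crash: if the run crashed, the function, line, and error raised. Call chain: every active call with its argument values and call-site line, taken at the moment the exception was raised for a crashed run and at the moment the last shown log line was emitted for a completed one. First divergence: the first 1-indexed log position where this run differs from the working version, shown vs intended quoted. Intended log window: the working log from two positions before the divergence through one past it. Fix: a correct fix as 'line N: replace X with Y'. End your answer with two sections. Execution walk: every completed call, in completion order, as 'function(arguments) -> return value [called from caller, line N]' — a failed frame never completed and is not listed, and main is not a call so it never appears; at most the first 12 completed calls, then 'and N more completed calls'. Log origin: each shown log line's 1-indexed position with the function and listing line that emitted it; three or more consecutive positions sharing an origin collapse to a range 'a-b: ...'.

Answer: the defect is in map_offsets at line 12.
Key observation: At log position 4 the runs split — shown 'driver got 5', but the working version logs 'driver got 24'.
Call chain: main -> derive_floor(5, 2) (called at line 39).
First divergence: position 4 — shown 'driver got 5', intended 'driver got 24'.
Intended log window:
  2: audit_lot: 4 entries, threshold 8
  3: located slot 1
  4: driver got 24
  5: enter index_entries with 4 values
Execution walk:
  audit_lot([4, 8, 2, 4], 8) -> 1  [called from map_offsets, line 9]
  map_offsets([4, 8, 2, 4], 8) -> 5  [called from main, line 35]
  index_entries([4, 8, 2, 4]) -> 2  [called from main, line 37]
  derive_floor(5, 2) -> 15  [called from main, line 39]
Log origins:
  1: from map_offsets, line 8
  2: from audit_lot, line 2
  3: from map_offsets, line 10
  4: from main, line 36
  5: from index_entries, line 15
  6: from index_entries, line 20
  7: from main, line 38
  8: from derive_floor, line 24
A correct fix: line 12: replace `-` with `*`.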